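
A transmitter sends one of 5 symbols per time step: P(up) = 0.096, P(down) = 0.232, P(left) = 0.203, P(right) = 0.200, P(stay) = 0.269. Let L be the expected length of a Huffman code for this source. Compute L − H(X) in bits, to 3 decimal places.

Entropy H = −Σ p log₂ p ≈ 2.2545 bits.
Huffman merges: 12/125+1/5→37/125; 203/1000+29/125→87/200; 269/1000+37/125→113/200; 87/200+113/200→1. L = 287/125 ≈ 2.2960.
L − H = 2.2960 − 2.2545 = 0.041 bits.

0.041 bits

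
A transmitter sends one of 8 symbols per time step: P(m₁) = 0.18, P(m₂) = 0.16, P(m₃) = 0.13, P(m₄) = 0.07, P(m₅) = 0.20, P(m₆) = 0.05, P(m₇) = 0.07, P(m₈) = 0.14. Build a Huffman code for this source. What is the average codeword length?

2.92 bits/symbol

Repeatedly combine the two least-probable nodes; the expected code length is the sum of the merged weights.
merge 1/20 + 7/100 → 3/25
merge 7/100 + 3/25 → 19/100
merge 13/100 + 7/50 → 27/100
merge 4/25 + 9/50 → 17/50
merge 19/100 + 1/5 → 39/100
merge 27/100 + 17/50 → 61/100
merge 39/100 + 61/100 → 1
L = 3/25 + 19/100 + 27/100 + 17/50 + 39/100 + 61/100 + 1 = 73/25 = 2.92 bits/symbol.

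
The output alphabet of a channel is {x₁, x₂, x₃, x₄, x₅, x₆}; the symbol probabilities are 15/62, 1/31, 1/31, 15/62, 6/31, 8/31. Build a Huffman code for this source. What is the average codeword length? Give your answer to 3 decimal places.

2.323 bits/symbol

Repeatedly combine the two least-probable nodes; the expected code length is the sum of the merged weights.
merge 1/31 + 1/31 → 2/31
merge 2/31 + 6/31 → 8/31
merge 15/62 + 15/62 → 15/31
merge 8/31 + 8/31 → 16/31
merge 15/31 + 16/31 → 1
L = 2/31 + 8/31 + 15/31 + 16/31 + 1 = 72/31 ≈ 2.323 bits/symbol.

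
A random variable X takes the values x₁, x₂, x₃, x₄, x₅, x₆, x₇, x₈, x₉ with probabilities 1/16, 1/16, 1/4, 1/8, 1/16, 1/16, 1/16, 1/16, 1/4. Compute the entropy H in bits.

Each probability is a power of 1/2, so log₂(1/p) is an integer.
H = Σ p·log₂(1/p) = 1/16·4 + 1/16·4 + 1/4·2 + 1/8·3 + 1/16·4 + 1/16·4 + 1/16·4 + 1/16·4 + 1/4·2 = 2.875 bits.

2.875 bits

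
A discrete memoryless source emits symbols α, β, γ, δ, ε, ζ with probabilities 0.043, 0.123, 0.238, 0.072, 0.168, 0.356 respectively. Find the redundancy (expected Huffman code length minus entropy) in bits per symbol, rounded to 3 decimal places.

0.057 bits

Entropy H = −Σ p log₂ p ≈ 2.2961 bits.
Huffman merges: 43/1000+9/125→23/200; 23/200+123/1000→119/500; 21/125+119/500→203/500; 119/500+89/250→297/500; 203/500+297/500→1. L = 2353/1000 ≈ 2.3530.
L − H = 2.3530 − 2.2961 = 0.057 bits.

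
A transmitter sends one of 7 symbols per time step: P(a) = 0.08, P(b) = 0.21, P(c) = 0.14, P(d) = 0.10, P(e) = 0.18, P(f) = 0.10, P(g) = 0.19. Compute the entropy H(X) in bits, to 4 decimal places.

H = −Σ pᵢ log₂ pᵢ.
−0.08·log₂(0.08) = 0.2915
−0.21·log₂(0.21) = 0.4728
−0.14·log₂(0.14) = 0.3971
−0.10·log₂(0.10) = 0.3322
−0.18·log₂(0.18) = 0.4453
−0.10·log₂(0.10) = 0.3322
−0.19·log₂(0.19) = 0.4552
Sum ≈ 2.7264 → 2.7264 bits.

2.7264 bits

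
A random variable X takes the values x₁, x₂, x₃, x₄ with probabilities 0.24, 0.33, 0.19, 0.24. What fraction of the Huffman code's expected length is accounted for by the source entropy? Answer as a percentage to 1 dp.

98.6%

Entropy H = −Σ p log₂ p ≈ 1.9713 bits.
Huffman merges: 19/100+6/25→43/100; 6/25+33/100→57/100; 43/100+57/100→1. L = 2 ≈ 2.0000.
Efficiency = H/L = 1.9713/2.0000 = 98.6%.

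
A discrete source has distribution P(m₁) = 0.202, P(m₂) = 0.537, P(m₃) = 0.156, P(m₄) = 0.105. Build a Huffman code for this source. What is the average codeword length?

1.724 bits/symbol

Repeatedly combine the two least-probable nodes; the expected code length is the sum of the merged weights.
merge 21/200 + 39/250 → 261/1000
merge 101/500 + 261/1000 → 463/1000
merge 463/1000 + 537/1000 → 1
L = 261/1000 + 463/1000 + 1 = 431/250 = 1.724 bits/symbol.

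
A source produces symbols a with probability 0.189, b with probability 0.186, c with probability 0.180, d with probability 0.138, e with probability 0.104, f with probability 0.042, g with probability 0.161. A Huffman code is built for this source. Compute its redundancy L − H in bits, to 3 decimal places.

Entropy H = −Σ p log₂ p ≈ 2.7011 bits.
Huffman merges: 21/500+13/125→73/500; 69/500+73/500→71/250; 161/1000+9/50→341/1000; 93/500+189/1000→3/8; 71/250+341/1000→5/8; 3/8+5/8→1. L = 2771/1000 ≈ 2.7710.
L − H = 2.7710 − 2.7011 = 0.070 bits.

0.070 bits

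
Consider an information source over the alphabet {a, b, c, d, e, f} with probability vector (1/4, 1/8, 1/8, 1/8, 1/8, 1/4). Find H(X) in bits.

Each probability is a power of 1/2, so log₂(1/p) is an integer.
H = Σ p·log₂(1/p) = 1/4·2 + 1/8·3 + 1/8·3 + 1/8·3 + 1/8·3 + 1/4·2 = 2.5 bits.

2.5 bits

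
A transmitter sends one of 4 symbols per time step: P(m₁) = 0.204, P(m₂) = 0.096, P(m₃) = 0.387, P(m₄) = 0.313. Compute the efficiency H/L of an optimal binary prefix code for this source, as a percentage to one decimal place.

Entropy H = −Σ p log₂ p ≈ 1.8470 bits.
Huffman merges: 12/125+51/250→3/10; 3/10+313/1000→613/1000; 387/1000+613/1000→1. L = 1913/1000 ≈ 1.9130.
Efficiency = H/L = 1.8470/1.9130 = 96.5%.

96.5%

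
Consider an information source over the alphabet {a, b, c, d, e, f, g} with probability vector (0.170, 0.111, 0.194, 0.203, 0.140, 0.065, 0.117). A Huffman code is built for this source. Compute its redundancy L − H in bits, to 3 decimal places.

0.051 bits

Entropy H = −Σ p log₂ p ≈ 2.7282 bits.
Huffman merges: 13/200+111/1000→22/125; 117/1000+7/50→257/1000; 17/100+22/125→173/500; 97/500+203/1000→397/1000; 257/1000+173/500→603/1000; 397/1000+603/1000→1. L = 2779/1000 ≈ 2.7790.
L − H = 2.7790 − 2.7282 = 0.051 bits.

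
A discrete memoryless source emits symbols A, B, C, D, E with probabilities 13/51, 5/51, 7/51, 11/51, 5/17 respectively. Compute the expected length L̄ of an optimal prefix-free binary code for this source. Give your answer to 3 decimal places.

Repeatedly combine the two least-probable nodes; the expected code length is the sum of the merged weights.
merge 5/51 + 7/51 → 4/17
merge 11/51 + 4/17 → 23/51
merge 13/51 + 5/17 → 28/51
merge 23/51 + 28/51 → 1
L = 4/17 + 23/51 + 28/51 + 1 = 38/17 ≈ 2.235 bits/symbol.

2.235 bits/symbol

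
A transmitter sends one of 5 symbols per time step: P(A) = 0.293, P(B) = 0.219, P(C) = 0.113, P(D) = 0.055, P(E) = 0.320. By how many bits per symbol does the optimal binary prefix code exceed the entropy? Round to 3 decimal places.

0.058 bits

Entropy H = −Σ p log₂ p ≈ 2.1104 bits.
Huffman merges: 11/200+113/1000→21/125; 21/125+219/1000→387/1000; 293/1000+8/25→613/1000; 387/1000+613/1000→1. L = 271/125 ≈ 2.1680.
L − H = 2.1680 − 2.1104 = 0.058 bits.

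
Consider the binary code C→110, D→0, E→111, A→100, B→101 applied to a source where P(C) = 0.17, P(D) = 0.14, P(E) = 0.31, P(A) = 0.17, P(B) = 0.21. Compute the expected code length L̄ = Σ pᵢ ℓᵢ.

2.72 bits/symbol

L̄ = Σ pᵢ·ℓᵢ = 0.17·3 + 0.14·1 + 0.31·3 + 0.17·3 + 0.21·3 = 2.72 bits/symbol.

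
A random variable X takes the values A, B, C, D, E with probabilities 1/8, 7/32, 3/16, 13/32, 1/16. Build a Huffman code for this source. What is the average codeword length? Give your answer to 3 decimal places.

Repeatedly combine the two least-probable nodes; the expected code length is the sum of the merged weights.
merge 1/16 + 1/8 → 3/16
merge 3/16 + 3/16 → 3/8
merge 7/32 + 3/8 → 19/32
merge 13/32 + 19/32 → 1
L = 3/16 + 3/8 + 19/32 + 1 = 69/32 ≈ 2.156 bits/symbol.

2.156 bits/symbol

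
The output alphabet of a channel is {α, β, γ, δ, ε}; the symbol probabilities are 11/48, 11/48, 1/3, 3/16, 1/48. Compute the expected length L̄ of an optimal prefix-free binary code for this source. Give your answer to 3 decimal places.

2.208 bits/symbol

Repeatedly combine the two least-probable nodes; the expected code length is the sum of the merged weights.
merge 1/48 + 3/16 → 5/24
merge 5/24 + 11/48 → 7/16
merge 11/48 + 1/3 → 9/16
merge 7/16 + 9/16 → 1
L = 5/24 + 7/16 + 9/16 + 1 = 53/24 ≈ 2.208 bits/symbol.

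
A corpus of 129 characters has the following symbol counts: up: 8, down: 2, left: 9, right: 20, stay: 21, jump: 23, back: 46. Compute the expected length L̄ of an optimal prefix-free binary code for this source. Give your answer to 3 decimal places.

Probabilities are the counts divided by 129.
Repeatedly combine the two least-probable nodes; the expected code length is the sum of the merged weights.
merge 2/129 + 8/129 → 10/129
merge 3/43 + 10/129 → 19/129
merge 19/129 + 20/129 → 13/43
merge 7/43 + 23/129 → 44/129
merge 13/43 + 44/129 → 83/129
merge 46/129 + 83/129 → 1
L = 10/129 + 19/129 + 13/43 + 44/129 + 83/129 + 1 = 108/43 ≈ 2.512 bits/symbol.

2.512 bits/symbol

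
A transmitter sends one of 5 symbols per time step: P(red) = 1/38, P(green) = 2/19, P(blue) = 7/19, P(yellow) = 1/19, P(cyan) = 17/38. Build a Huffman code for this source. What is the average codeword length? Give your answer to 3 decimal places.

Repeatedly combine the two least-probable nodes; the expected code length is the sum of the merged weights.
merge 1/38 + 1/19 → 3/38
merge 3/38 + 2/19 → 7/38
merge 7/38 + 7/19 → 21/38
merge 17/38 + 21/38 → 1
L = 3/38 + 7/38 + 21/38 + 1 = 69/38 ≈ 1.816 bits/symbol.

1.816 bits/symbol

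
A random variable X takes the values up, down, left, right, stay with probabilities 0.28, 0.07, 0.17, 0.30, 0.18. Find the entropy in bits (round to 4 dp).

2.1838 bits

H = −Σ pᵢ log₂ pᵢ.
−0.28·log₂(0.28) = 0.5142
−0.07·log₂(0.07) = 0.2686
−0.17·log₂(0.17) = 0.4346
−0.30·log₂(0.30) = 0.5211
−0.18·log₂(0.18) = 0.4453
Sum ≈ 2.1838 → 2.1838 bits.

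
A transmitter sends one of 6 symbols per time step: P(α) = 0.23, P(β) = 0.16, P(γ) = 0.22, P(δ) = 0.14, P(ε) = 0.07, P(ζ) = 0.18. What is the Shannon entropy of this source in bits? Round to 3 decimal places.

2.502 bits

H = −Σ pᵢ log₂ pᵢ.
−0.23·log₂(0.23) = 0.4877
−0.16·log₂(0.16) = 0.4230
−0.22·log₂(0.22) = 0.4806
−0.14·log₂(0.14) = 0.3971
−0.07·log₂(0.07) = 0.2686
−0.18·log₂(0.18) = 0.4453
Sum ≈ 2.5022 → 2.502 bits.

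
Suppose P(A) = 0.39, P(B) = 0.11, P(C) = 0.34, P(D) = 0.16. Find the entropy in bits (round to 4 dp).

1.8323 bits

H = −Σ pᵢ log₂ pᵢ.
−0.39·log₂(0.39) = 0.5298
−0.11·log₂(0.11) = 0.3503
−0.34·log₂(0.34) = 0.5292
−0.16·log₂(0.16) = 0.4230
Sum ≈ 1.8323 → 1.8323 bits.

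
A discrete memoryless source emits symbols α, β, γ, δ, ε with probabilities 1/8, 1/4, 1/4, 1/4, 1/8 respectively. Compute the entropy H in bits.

Each probability is a power of 1/2, so log₂(1/p) is an integer.
H = Σ p·log₂(1/p) = 1/8·3 + 1/4·2 + 1/4·2 + 1/4·2 + 1/8·3 = 2.25 bits.

2.25 bits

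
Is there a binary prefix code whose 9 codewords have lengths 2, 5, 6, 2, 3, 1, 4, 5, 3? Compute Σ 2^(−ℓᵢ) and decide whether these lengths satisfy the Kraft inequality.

1.390625; no

With common denominator 2^6 = 64: Σ 2^(−ℓᵢ) = 16/64 + 2/64 + 1/64 + 16/64 + 8/64 + 32/64 + 4/64 + 2/64 + 8/64 = 89/64 = 1.390625.
Kraft's inequality requires Σ ≤ 1; here Σ = 1.390625 > 1, so no such prefix code exists.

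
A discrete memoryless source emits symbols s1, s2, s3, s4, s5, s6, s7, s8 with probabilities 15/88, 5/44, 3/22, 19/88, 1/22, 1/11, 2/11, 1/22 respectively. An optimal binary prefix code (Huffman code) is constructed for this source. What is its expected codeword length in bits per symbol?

Repeatedly combine the two least-probable nodes; the expected code length is the sum of the merged weights.
merge 1/22 + 1/22 → 1/11
merge 1/11 + 1/11 → 2/11
merge 5/44 + 3/22 → 1/4
merge 15/88 + 2/11 → 31/88
merge 2/11 + 19/88 → 35/88
merge 1/4 + 31/88 → 53/88
merge 35/88 + 53/88 → 1
L = 1/11 + 2/11 + 1/4 + 31/88 + 35/88 + 53/88 + 1 = 23/8 = 2.875 bits/symbol.

2.875 bits/symbol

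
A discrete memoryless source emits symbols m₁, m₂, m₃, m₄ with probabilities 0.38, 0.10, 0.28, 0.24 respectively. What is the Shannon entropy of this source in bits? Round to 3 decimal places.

H = −Σ pᵢ log₂ pᵢ.
−0.38·log₂(0.38) = 0.5305
−0.10·log₂(0.10) = 0.3322
−0.28·log₂(0.28) = 0.5142
−0.24·log₂(0.24) = 0.4941
Sum ≈ 1.8710 → 1.871 bits.

1.871 bits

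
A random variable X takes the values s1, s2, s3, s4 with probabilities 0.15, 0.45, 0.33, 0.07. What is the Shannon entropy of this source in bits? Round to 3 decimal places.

1.725 bits

H = −Σ pᵢ log₂ pᵢ.
−0.15·log₂(0.15) = 0.4105
−0.45·log₂(0.45) = 0.5184
−0.33·log₂(0.33) = 0.5278
−0.07·log₂(0.07) = 0.2686
Sum ≈ 1.7253 → 1.725 bits.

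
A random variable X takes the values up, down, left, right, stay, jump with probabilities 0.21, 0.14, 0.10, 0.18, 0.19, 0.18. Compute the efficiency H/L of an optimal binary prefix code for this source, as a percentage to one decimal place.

Entropy H = −Σ p log₂ p ≈ 2.5480 bits.
Huffman merges: 1/10+7/50→6/25; 9/50+9/50→9/25; 19/100+21/100→2/5; 6/25+9/25→3/5; 2/5+3/5→1. L = 13/5 ≈ 2.6000.
Efficiency = H/L = 2.5480/2.6000 = 98.0%.

98.0%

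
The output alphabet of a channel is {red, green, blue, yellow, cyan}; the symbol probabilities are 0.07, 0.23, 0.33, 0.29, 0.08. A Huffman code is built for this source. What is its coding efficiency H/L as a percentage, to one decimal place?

Entropy H = −Σ p log₂ p ≈ 2.0935 bits.
Huffman merges: 7/100+2/25→3/20; 3/20+23/100→19/50; 29/100+33/100→31/50; 19/50+31/50→1. L = 43/20 ≈ 2.1500.
Efficiency = H/L = 2.0935/2.1500 = 97.4%.

97.4%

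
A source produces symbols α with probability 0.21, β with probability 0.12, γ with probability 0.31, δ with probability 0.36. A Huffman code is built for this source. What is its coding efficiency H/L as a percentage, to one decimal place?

Entropy H = −Σ p log₂ p ≈ 1.8943 bits.
Huffman merges: 3/25+21/100→33/100; 31/100+33/100→16/25; 9/25+16/25→1. L = 197/100 ≈ 1.9700.
Efficiency = H/L = 1.8943/1.9700 = 96.2%.

96.2%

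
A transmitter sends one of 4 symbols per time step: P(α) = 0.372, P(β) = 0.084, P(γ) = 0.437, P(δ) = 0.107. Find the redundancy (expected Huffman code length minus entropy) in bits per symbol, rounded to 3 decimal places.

Entropy H = −Σ p log₂ p ≈ 1.6978 bits.
Huffman merges: 21/250+107/1000→191/1000; 191/1000+93/250→563/1000; 437/1000+563/1000→1. L = 877/500 ≈ 1.7540.
L − H = 1.7540 − 1.6978 = 0.056 bits.

0.056 bits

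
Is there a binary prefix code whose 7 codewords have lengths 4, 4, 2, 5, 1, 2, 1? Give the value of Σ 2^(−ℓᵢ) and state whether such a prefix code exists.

With common denominator 2^5 = 32: Σ 2^(−ℓᵢ) = 2/32 + 2/32 + 8/32 + 1/32 + 16/32 + 8/32 + 16/32 = 53/32 = 1.65625.
Kraft's inequality requires Σ ≤ 1; here Σ = 1.65625 > 1, so no such prefix code exists.

1.65625; no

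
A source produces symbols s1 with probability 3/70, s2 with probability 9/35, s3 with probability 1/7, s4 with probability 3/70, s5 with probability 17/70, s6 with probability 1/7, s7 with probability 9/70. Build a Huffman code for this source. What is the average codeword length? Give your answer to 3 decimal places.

2.586 bits/symbol

Repeatedly combine the two least-probable nodes; the expected code length is the sum of the merged weights.
merge 3/70 + 3/70 → 3/35
merge 3/35 + 9/70 → 3/14
merge 1/7 + 1/7 → 2/7
merge 3/14 + 17/70 → 16/35
merge 9/35 + 2/7 → 19/35
merge 16/35 + 19/35 → 1
L = 3/35 + 3/14 + 2/7 + 16/35 + 19/35 + 1 = 181/70 ≈ 2.586 bits/symbol.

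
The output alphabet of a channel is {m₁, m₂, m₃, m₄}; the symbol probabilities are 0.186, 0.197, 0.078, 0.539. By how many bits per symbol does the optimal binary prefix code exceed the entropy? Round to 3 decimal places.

0.044 bits

Entropy H = −Σ p log₂ p ≈ 1.6807 bits.
Huffman merges: 39/500+93/500→33/125; 197/1000+33/125→461/1000; 461/1000+539/1000→1. L = 69/40 ≈ 1.7250.
L − H = 1.7250 − 1.6807 = 0.044 bits.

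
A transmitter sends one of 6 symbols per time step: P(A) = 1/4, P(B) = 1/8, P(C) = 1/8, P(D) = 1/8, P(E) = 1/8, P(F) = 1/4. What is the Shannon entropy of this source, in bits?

Each probability is a power of 1/2, so log₂(1/p) is an integer.
H = Σ p·log₂(1/p) = 1/4·2 + 1/8·3 + 1/8·3 + 1/8·3 + 1/8·3 + 1/4·2 = 2.5 bits.

2.5 bits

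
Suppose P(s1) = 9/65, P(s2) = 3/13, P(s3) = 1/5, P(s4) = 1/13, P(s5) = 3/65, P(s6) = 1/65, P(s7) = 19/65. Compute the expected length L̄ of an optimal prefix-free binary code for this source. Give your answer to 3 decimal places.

Repeatedly combine the two least-probable nodes; the expected code length is the sum of the merged weights.
merge 1/65 + 3/65 → 4/65
merge 4/65 + 1/13 → 9/65
merge 9/65 + 9/65 → 18/65
merge 1/5 + 3/13 → 28/65
merge 18/65 + 19/65 → 37/65
merge 28/65 + 37/65 → 1
L = 4/65 + 9/65 + 18/65 + 28/65 + 37/65 + 1 = 161/65 ≈ 2.477 bits/symbol.

2.477 bits/symbol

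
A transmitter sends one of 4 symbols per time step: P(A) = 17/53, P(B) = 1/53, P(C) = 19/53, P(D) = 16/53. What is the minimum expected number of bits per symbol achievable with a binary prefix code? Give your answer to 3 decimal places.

1.962 bits/symbol

Repeatedly combine the two least-probable nodes; the expected code length is the sum of the merged weights.
merge 1/53 + 16/53 → 17/53
merge 17/53 + 17/53 → 34/53
merge 19/53 + 34/53 → 1
L = 17/53 + 34/53 + 1 = 104/53 ≈ 1.962 bits/symbol.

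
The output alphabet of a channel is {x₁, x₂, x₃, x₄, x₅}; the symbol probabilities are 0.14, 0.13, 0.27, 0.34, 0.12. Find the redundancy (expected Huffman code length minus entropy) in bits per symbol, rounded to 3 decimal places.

0.064 bits

Entropy H = −Σ p log₂ p ≈ 2.1860 bits.
Huffman merges: 3/25+13/100→1/4; 7/50+1/4→39/100; 27/100+17/50→61/100; 39/100+61/100→1. L = 9/4 ≈ 2.2500.
L − H = 2.2500 − 2.1860 = 0.064 bits.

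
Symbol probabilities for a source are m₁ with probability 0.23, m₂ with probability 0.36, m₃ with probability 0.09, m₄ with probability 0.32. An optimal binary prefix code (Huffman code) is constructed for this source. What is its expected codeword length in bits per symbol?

Repeatedly combine the two least-probable nodes; the expected code length is the sum of the merged weights.
merge 9/100 + 23/100 → 8/25
merge 8/25 + 8/25 → 16/25
merge 9/25 + 16/25 → 1
L = 8/25 + 16/25 + 1 = 49/25 = 1.96 bits/symbol.

1.96 bits/symbol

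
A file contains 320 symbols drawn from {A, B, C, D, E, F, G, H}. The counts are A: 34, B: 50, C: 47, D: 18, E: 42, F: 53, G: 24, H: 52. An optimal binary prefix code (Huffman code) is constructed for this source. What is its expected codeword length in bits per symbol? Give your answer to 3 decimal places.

2.966 bits/symbol

Probabilities are the counts divided by 320.
Repeatedly combine the two least-probable nodes; the expected code length is the sum of the merged weights.
merge 9/160 + 3/40 → 21/160
merge 17/160 + 21/160 → 19/80
merge 21/160 + 47/320 → 89/320
merge 5/32 + 13/80 → 51/160
merge 53/320 + 19/80 → 129/320
merge 89/320 + 51/160 → 191/320
merge 129/320 + 191/320 → 1
L = 21/160 + 19/80 + 89/320 + 51/160 + 129/320 + 191/320 + 1 = 949/320 ≈ 2.966 bits/symbol.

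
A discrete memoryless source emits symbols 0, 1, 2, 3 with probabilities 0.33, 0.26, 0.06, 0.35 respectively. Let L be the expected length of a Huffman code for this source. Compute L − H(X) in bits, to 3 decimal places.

0.163 bits

Entropy H = −Σ p log₂ p ≈ 1.8067 bits.
Huffman merges: 3/50+13/50→8/25; 8/25+33/100→13/20; 7/20+13/20→1. L = 197/100 ≈ 1.9700.
L − H = 1.9700 − 1.8067 = 0.163 bits.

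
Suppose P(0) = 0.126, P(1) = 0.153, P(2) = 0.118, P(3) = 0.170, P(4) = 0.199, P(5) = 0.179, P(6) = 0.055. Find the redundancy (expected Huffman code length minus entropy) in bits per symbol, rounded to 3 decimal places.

0.068 bits

Entropy H = −Σ p log₂ p ≈ 2.7273 bits.
Huffman merges: 11/200+59/500→173/1000; 63/500+153/1000→279/1000; 17/100+173/1000→343/1000; 179/1000+199/1000→189/500; 279/1000+343/1000→311/500; 189/500+311/500→1. L = 559/200 ≈ 2.7950.
L − H = 2.7950 − 2.7273 = 0.068 bits.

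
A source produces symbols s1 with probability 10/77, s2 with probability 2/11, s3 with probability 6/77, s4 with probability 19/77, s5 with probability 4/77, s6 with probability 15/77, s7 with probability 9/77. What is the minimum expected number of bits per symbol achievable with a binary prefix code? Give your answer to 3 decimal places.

2.688 bits/symbol

Repeatedly combine the two least-probable nodes; the expected code length is the sum of the merged weights.
merge 4/77 + 6/77 → 10/77
merge 9/77 + 10/77 → 19/77
merge 10/77 + 2/11 → 24/77
merge 15/77 + 19/77 → 34/77
merge 19/77 + 24/77 → 43/77
merge 34/77 + 43/77 → 1
L = 10/77 + 19/77 + 24/77 + 34/77 + 43/77 + 1 = 207/77 ≈ 2.688 bits/symbol.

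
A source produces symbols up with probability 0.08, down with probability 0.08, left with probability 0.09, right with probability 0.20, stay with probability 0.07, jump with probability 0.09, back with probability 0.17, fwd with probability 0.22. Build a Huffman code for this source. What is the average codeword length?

Repeatedly combine the two least-probable nodes; the expected code length is the sum of the merged weights.
merge 7/100 + 2/25 → 3/20
merge 2/25 + 9/100 → 17/100
merge 9/100 + 3/20 → 6/25
merge 17/100 + 17/100 → 17/50
merge 1/5 + 11/50 → 21/50
merge 6/25 + 17/50 → 29/50
merge 21/50 + 29/50 → 1
L = 3/20 + 17/100 + 6/25 + 17/50 + 21/50 + 29/50 + 1 = 29/10 = 2.9 bits/symbol.

2.9 bits/symbol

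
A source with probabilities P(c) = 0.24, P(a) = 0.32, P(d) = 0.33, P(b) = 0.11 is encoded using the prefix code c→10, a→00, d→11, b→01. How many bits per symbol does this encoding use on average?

2 bits/symbol

L̄ = Σ pᵢ·ℓᵢ = 0.24·2 + 0.32·2 + 0.33·2 + 0.11·2 = 2 bits/symbol.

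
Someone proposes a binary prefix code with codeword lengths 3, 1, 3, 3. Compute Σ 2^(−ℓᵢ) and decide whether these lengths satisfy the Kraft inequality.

With common denominator 2^3 = 8: Σ 2^(−ℓᵢ) = 1/8 + 4/8 + 1/8 + 1/8 = 7/8 = 0.875.
Kraft's inequality requires Σ ≤ 1; here Σ = 0.875 ≤ 1, so such a prefix code exists.

0.875; yes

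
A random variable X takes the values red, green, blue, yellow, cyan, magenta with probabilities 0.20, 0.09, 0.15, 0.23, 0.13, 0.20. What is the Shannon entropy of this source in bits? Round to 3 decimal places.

2.522 bits

H = −Σ pᵢ log₂ pᵢ.
−0.20·log₂(0.20) = 0.4644
−0.09·log₂(0.09) = 0.3127
−0.15·log₂(0.15) = 0.4105
−0.23·log₂(0.23) = 0.4877
−0.13·log₂(0.13) = 0.3826
−0.20·log₂(0.20) = 0.4644
Sum ≈ 2.5223 → 2.522 bits.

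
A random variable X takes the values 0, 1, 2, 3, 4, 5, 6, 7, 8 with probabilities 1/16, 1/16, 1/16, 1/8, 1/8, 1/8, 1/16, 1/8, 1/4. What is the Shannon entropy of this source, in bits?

Each probability is a power of 1/2, so log₂(1/p) is an integer.
H = Σ p·log₂(1/p) = 1/16·4 + 1/16·4 + 1/16·4 + 1/8·3 + 1/8·3 + 1/8·3 + 1/16·4 + 1/8·3 + 1/4·2 = 3 bits.

3 bits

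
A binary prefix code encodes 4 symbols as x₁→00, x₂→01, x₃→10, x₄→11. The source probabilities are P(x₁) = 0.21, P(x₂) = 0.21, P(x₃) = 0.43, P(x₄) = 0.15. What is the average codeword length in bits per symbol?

2 bits/symbol

L̄ = Σ pᵢ·ℓᵢ = 0.21·2 + 0.21·2 + 0.43·2 + 0.15·2 = 2 bits/symbol.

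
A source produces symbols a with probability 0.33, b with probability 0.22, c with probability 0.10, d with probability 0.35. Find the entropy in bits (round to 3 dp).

1.871 bits

H = −Σ pᵢ log₂ pᵢ.
−0.33·log₂(0.33) = 0.5278
−0.22·log₂(0.22) = 0.4806
−0.10·log₂(0.10) = 0.3322
−0.35·log₂(0.35) = 0.5301
Sum ≈ 1.8707 → 1.871 bits.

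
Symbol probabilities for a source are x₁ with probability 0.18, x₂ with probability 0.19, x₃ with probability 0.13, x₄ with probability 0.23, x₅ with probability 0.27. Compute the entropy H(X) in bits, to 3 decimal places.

2.281 bits

H = −Σ pᵢ log₂ pᵢ.
−0.18·log₂(0.18) = 0.4453
−0.19·log₂(0.19) = 0.4552
−0.13·log₂(0.13) = 0.3826
−0.23·log₂(0.23) = 0.4877
−0.27·log₂(0.27) = 0.5100
Sum ≈ 2.2809 → 2.281 bits.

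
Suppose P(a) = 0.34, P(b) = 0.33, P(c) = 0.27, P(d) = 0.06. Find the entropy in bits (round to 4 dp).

H = −Σ pᵢ log₂ pᵢ.
−0.34·log₂(0.34) = 0.5292
−0.33·log₂(0.33) = 0.5278
−0.27·log₂(0.27) = 0.5100
−0.06·log₂(0.06) = 0.2435
Sum ≈ 1.8106 → 1.8106 bits.

1.8106 bits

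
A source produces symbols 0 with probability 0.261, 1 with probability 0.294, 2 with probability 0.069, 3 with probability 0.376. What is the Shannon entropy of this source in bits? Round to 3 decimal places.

H = −Σ pᵢ log₂ pᵢ.
−0.261·log₂(0.261) = 0.5058
−0.294·log₂(0.294) = 0.5192
−0.069·log₂(0.069) = 0.2662
−0.376·log₂(0.376) = 0.5306
Sum ≈ 1.8218 → 1.822 bits.

1.822 bits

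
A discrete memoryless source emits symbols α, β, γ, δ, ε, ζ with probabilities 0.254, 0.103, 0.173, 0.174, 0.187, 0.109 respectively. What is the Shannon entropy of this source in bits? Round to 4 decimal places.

2.5177 bits

H = −Σ pᵢ log₂ pᵢ.
−0.254·log₂(0.254) = 0.5022
−0.103·log₂(0.103) = 0.3378
−0.173·log₂(0.173) = 0.4379
−0.174·log₂(0.174) = 0.4390
−0.187·log₂(0.187) = 0.4523
−0.109·log₂(0.109) = 0.3485
Sum ≈ 2.5177 → 2.5177 bits.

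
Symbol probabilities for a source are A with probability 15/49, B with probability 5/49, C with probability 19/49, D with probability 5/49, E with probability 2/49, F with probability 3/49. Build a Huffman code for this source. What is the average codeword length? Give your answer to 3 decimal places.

Repeatedly combine the two least-probable nodes; the expected code length is the sum of the merged weights.
merge 2/49 + 3/49 → 5/49
merge 5/49 + 5/49 → 10/49
merge 5/49 + 10/49 → 15/49
merge 15/49 + 15/49 → 30/49
merge 19/49 + 30/49 → 1
L = 5/49 + 10/49 + 15/49 + 30/49 + 1 = 109/49 ≈ 2.224 bits/symbol.

2.224 bits/symbol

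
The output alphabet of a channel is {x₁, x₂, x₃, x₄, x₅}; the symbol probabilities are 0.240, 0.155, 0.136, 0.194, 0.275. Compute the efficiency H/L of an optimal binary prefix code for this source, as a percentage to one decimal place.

99.2%

Entropy H = −Σ p log₂ p ≈ 2.2736 bits.
Huffman merges: 17/125+31/200→291/1000; 97/500+6/25→217/500; 11/40+291/1000→283/500; 217/500+283/500→1. L = 2291/1000 ≈ 2.2910.
Efficiency = H/L = 2.2736/2.2910 = 99.2%.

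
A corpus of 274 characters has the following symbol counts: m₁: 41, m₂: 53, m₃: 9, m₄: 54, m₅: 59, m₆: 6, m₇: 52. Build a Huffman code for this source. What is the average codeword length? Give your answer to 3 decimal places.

Probabilities are the counts divided by 274.
Repeatedly combine the two least-probable nodes; the expected code length is the sum of the merged weights.
merge 3/137 + 9/274 → 15/274
merge 15/274 + 41/274 → 28/137
merge 26/137 + 53/274 → 105/274
merge 27/137 + 28/137 → 55/137
merge 59/274 + 105/274 → 82/137
merge 55/137 + 82/137 → 1
L = 15/274 + 28/137 + 105/274 + 55/137 + 82/137 + 1 = 362/137 ≈ 2.642 bits/symbol.

2.642 bits/symbol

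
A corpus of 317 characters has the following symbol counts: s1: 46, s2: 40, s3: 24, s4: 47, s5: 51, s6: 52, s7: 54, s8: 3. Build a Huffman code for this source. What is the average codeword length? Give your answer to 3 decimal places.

Probabilities are the counts divided by 317.
Repeatedly combine the two least-probable nodes; the expected code length is the sum of the merged weights.
merge 3/317 + 24/317 → 27/317
merge 27/317 + 40/317 → 67/317
merge 46/317 + 47/317 → 93/317
merge 51/317 + 52/317 → 103/317
merge 54/317 + 67/317 → 121/317
merge 93/317 + 103/317 → 196/317
merge 121/317 + 196/317 → 1
L = 27/317 + 67/317 + 93/317 + 103/317 + 121/317 + 196/317 + 1 = 924/317 ≈ 2.915 bits/symbol.

2.915 bits/symbol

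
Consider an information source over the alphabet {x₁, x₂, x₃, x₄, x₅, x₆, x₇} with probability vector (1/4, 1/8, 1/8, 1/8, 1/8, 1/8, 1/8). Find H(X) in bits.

Each probability is a power of 1/2, so log₂(1/p) is an integer.
H = Σ p·log₂(1/p) = 1/4·2 + 1/8·3 + 1/8·3 + 1/8·3 + 1/8·3 + 1/8·3 + 1/8·3 = 2.75 bits.

2.75 bits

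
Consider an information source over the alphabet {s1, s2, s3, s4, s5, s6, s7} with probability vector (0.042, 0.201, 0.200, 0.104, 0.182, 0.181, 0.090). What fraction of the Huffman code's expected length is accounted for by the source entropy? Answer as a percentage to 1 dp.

Entropy H = −Σ p log₂ p ≈ 2.6677 bits.
Huffman merges: 21/500+9/100→33/250; 13/125+33/250→59/250; 181/1000+91/500→363/1000; 1/5+201/1000→401/1000; 59/250+363/1000→599/1000; 401/1000+599/1000→1. L = 2731/1000 ≈ 2.7310.
Efficiency = H/L = 2.6677/2.7310 = 97.7%.

97.7%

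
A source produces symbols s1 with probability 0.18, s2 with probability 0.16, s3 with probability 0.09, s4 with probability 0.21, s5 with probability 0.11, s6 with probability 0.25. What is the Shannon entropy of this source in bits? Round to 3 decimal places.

H = −Σ pᵢ log₂ pᵢ.
−0.18·log₂(0.18) = 0.4453
−0.16·log₂(0.16) = 0.4230
−0.09·log₂(0.09) = 0.3127
−0.21·log₂(0.21) = 0.4728
−0.11·log₂(0.11) = 0.3503
−0.25·log₂(0.25) = 0.5000
Sum ≈ 2.5041 → 2.504 bits.

2.504 bits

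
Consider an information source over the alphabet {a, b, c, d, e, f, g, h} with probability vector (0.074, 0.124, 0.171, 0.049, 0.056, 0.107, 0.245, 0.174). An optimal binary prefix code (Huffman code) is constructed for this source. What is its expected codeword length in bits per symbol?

Repeatedly combine the two least-probable nodes; the expected code length is the sum of the merged weights.
merge 49/1000 + 7/125 → 21/200
merge 37/500 + 21/200 → 179/1000
merge 107/1000 + 31/250 → 231/1000
merge 171/1000 + 87/500 → 69/200
merge 179/1000 + 231/1000 → 41/100
merge 49/200 + 69/200 → 59/100
merge 41/100 + 59/100 → 1
L = 21/200 + 179/1000 + 231/1000 + 69/200 + 41/100 + 59/100 + 1 = 143/50 = 2.86 bits/symbol.

2.86 bits/symbol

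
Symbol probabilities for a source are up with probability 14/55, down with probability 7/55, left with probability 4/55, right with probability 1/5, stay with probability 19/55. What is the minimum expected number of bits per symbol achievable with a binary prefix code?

Repeatedly combine the two least-probable nodes; the expected code length is the sum of the merged weights.
merge 4/55 + 7/55 → 1/5
merge 1/5 + 1/5 → 2/5
merge 14/55 + 19/55 → 3/5
merge 2/5 + 3/5 → 1
L = 1/5 + 2/5 + 3/5 + 1 = 11/5 = 2.2 bits/symbol.

2.2 bits/symbol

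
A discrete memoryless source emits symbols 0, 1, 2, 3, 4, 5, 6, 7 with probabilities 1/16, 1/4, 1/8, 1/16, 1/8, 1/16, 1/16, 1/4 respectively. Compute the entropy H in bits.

2.75 bits

Each probability is a power of 1/2, so log₂(1/p) is an integer.
H = Σ p·log₂(1/p) = 1/16·4 + 1/4·2 + 1/8·3 + 1/16·4 + 1/8·3 + 1/16·4 + 1/16·4 + 1/4·2 = 2.75 bits.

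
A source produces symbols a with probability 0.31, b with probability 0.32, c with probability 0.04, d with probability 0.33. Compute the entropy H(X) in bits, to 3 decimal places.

1.763 bits

H = −Σ pᵢ log₂ pᵢ.
−0.31·log₂(0.31) = 0.5238
−0.32·log₂(0.32) = 0.5260
−0.04·log₂(0.04) = 0.1858
−0.33·log₂(0.33) = 0.5278
Sum ≈ 1.7634 → 1.763 bits.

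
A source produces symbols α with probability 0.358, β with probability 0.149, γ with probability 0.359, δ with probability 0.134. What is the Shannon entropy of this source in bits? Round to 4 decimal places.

H = −Σ pᵢ log₂ pᵢ.
−0.358·log₂(0.358) = 0.5305
−0.149·log₂(0.149) = 0.4092
−0.359·log₂(0.359) = 0.5306
−0.134·log₂(0.134) = 0.3886
Sum ≈ 1.8589 → 1.8589 bits.

1.8589 bits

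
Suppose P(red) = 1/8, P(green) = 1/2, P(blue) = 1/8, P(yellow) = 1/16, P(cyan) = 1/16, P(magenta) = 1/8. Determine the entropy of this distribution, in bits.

Each probability is a power of 1/2, so log₂(1/p) is an integer.
H = Σ p·log₂(1/p) = 1/8·3 + 1/2·1 + 1/8·3 + 1/16·4 + 1/16·4 + 1/8·3 = 2.125 bits.

2.125 bits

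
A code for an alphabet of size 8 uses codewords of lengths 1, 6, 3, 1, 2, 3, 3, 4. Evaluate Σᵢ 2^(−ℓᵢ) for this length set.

1.703125

With common denominator 2^6 = 64: Σ 2^(−ℓᵢ) = 32/64 + 1/64 + 8/64 + 32/64 + 16/64 + 8/64 + 8/64 + 4/64 = 109/64 = 1.703125.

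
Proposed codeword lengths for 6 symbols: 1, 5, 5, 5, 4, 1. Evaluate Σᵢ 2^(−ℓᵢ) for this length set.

1.15625

With common denominator 2^5 = 32: Σ 2^(−ℓᵢ) = 16/32 + 1/32 + 1/32 + 1/32 + 2/32 + 16/32 = 37/32 = 1.15625.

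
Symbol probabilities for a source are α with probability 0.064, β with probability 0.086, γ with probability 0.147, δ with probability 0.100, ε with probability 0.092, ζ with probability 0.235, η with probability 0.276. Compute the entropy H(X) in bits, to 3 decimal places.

H = −Σ pᵢ log₂ pᵢ.
−0.064·log₂(0.064) = 0.2538
−0.086·log₂(0.086) = 0.3044
−0.147·log₂(0.147) = 0.4066
−0.100·log₂(0.100) = 0.3322
−0.092·log₂(0.092) = 0.3167
−0.235·log₂(0.235) = 0.4910
−0.276·log₂(0.276) = 0.5126
Sum ≈ 2.6173 → 2.617 bits.

2.617 bits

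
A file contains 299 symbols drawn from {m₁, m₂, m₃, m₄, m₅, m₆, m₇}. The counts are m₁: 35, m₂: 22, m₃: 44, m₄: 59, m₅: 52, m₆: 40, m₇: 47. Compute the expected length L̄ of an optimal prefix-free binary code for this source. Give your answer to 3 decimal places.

2.803 bits/symbol

Probabilities are the counts divided by 299.
Repeatedly combine the two least-probable nodes; the expected code length is the sum of the merged weights.
merge 22/299 + 35/299 → 57/299
merge 40/299 + 44/299 → 84/299
merge 47/299 + 4/23 → 99/299
merge 57/299 + 59/299 → 116/299
merge 84/299 + 99/299 → 183/299
merge 116/299 + 183/299 → 1
L = 57/299 + 84/299 + 99/299 + 116/299 + 183/299 + 1 = 838/299 ≈ 2.803 bits/symbol.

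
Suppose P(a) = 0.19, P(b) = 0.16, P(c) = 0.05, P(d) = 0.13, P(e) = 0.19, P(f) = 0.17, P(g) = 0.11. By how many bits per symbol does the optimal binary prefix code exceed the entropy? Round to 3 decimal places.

0.063 bits

Entropy H = −Σ p log₂ p ≈ 2.7171 bits.
Huffman merges: 1/20+11/100→4/25; 13/100+4/25→29/100; 4/25+17/100→33/100; 19/100+19/100→19/50; 29/100+33/100→31/50; 19/50+31/50→1. L = 139/50 ≈ 2.7800.
L − H = 2.7800 − 2.7171 = 0.063 bits.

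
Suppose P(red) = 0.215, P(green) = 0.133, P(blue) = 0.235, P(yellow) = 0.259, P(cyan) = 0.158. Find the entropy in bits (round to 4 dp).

2.2802 bits

H = −Σ pᵢ log₂ pᵢ.
−0.215·log₂(0.215) = 0.4768
−0.133·log₂(0.133) = 0.3871
−0.235·log₂(0.235) = 0.4910
−0.259·log₂(0.259) = 0.5048
−0.158·log₂(0.158) = 0.4206
Sum ≈ 2.2802 → 2.2802 bits.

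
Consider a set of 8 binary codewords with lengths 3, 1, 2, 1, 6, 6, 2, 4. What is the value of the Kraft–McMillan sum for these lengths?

With common denominator 2^6 = 64: Σ 2^(−ℓᵢ) = 8/64 + 32/64 + 16/64 + 32/64 + 1/64 + 1/64 + 16/64 + 4/64 = 110/64 = 1.71875.

1.71875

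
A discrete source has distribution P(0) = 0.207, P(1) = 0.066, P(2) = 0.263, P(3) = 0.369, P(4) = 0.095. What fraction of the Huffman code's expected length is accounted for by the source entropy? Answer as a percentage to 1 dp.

96.7%

Entropy H = −Σ p log₂ p ≈ 2.0893 bits.
Huffman merges: 33/500+19/200→161/1000; 161/1000+207/1000→46/125; 263/1000+46/125→631/1000; 369/1000+631/1000→1. L = 54/25 ≈ 2.1600.
Efficiency = H/L = 2.0893/2.1600 = 96.7%.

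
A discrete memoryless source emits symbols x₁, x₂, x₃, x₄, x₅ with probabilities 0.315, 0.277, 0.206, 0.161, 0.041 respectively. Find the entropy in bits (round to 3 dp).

2.121 bits

H = −Σ pᵢ log₂ pᵢ.
−0.315·log₂(0.315) = 0.5250
−0.277·log₂(0.277) = 0.5130
−0.206·log₂(0.206) = 0.4695
−0.161·log₂(0.161) = 0.4242
−0.041·log₂(0.041) = 0.1889
Sum ≈ 2.1207 → 2.121 bits.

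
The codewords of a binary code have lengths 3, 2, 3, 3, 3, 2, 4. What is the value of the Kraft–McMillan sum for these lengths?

With common denominator 2^4 = 16: Σ 2^(−ℓᵢ) = 2/16 + 4/16 + 2/16 + 2/16 + 2/16 + 4/16 + 1/16 = 17/16 = 1.0625.

1.0625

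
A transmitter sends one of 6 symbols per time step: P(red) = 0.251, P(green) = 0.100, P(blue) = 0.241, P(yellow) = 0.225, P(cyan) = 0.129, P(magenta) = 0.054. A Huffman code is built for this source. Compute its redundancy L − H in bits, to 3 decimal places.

0.017 bits

Entropy H = −Σ p log₂ p ≈ 2.4202 bits.
Huffman merges: 27/500+1/10→77/500; 129/1000+77/500→283/1000; 9/40+241/1000→233/500; 251/1000+283/1000→267/500; 233/500+267/500→1. L = 2437/1000 ≈ 2.4370.
L − H = 2.4370 − 2.4202 = 0.017 bits.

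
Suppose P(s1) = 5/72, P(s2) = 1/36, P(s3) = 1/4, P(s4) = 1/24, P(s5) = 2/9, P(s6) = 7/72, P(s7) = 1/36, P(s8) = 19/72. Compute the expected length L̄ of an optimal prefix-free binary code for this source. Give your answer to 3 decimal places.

2.583 bits/symbol

Repeatedly combine the two least-probable nodes; the expected code length is the sum of the merged weights.
merge 1/36 + 1/36 → 1/18
merge 1/24 + 1/18 → 7/72
merge 5/72 + 7/72 → 1/6
merge 7/72 + 1/6 → 19/72
merge 2/9 + 1/4 → 17/36
merge 19/72 + 19/72 → 19/36
merge 17/36 + 19/36 → 1
L = 1/18 + 7/72 + 1/6 + 19/72 + 17/36 + 19/36 + 1 = 31/12 ≈ 2.583 bits/symbol.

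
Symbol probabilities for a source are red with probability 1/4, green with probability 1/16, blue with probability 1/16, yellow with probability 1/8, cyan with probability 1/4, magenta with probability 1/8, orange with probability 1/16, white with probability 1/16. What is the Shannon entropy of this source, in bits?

2.75 bits

Each probability is a power of 1/2, so log₂(1/p) is an integer.
H = Σ p·log₂(1/p) = 1/4·2 + 1/16·4 + 1/16·4 + 1/8·3 + 1/4·2 + 1/8·3 + 1/16·4 + 1/16·4 = 2.75 bits.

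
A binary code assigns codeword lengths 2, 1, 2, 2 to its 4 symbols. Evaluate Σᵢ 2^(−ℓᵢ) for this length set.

1.25

With common denominator 2^2 = 4: Σ 2^(−ℓᵢ) = 1/4 + 2/4 + 1/4 + 1/4 = 5/4 = 1.25.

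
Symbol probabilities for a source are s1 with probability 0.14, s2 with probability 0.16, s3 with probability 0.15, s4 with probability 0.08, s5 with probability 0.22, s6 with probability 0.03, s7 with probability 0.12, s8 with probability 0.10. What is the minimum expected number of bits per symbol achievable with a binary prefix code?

Repeatedly combine the two least-probable nodes; the expected code length is the sum of the merged weights.
merge 3/100 + 2/25 → 11/100
merge 1/10 + 11/100 → 21/100
merge 3/25 + 7/50 → 13/50
merge 3/20 + 4/25 → 31/100
merge 21/100 + 11/50 → 43/100
merge 13/50 + 31/100 → 57/100
merge 43/100 + 57/100 → 1
L = 11/100 + 21/100 + 13/50 + 31/100 + 43/100 + 57/100 + 1 = 289/100 = 2.89 bits/symbol.

2.89 bits/symbol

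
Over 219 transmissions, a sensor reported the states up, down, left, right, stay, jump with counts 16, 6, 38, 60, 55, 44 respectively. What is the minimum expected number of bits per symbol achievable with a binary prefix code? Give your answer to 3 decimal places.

Probabilities are the counts divided by 219.
Repeatedly combine the two least-probable nodes; the expected code length is the sum of the merged weights.
merge 2/73 + 16/219 → 22/219
merge 22/219 + 38/219 → 20/73
merge 44/219 + 55/219 → 33/73
merge 20/73 + 20/73 → 40/73
merge 33/73 + 40/73 → 1
L = 22/219 + 20/73 + 33/73 + 40/73 + 1 = 520/219 ≈ 2.374 bits/symbol.

2.374 bits/symbol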